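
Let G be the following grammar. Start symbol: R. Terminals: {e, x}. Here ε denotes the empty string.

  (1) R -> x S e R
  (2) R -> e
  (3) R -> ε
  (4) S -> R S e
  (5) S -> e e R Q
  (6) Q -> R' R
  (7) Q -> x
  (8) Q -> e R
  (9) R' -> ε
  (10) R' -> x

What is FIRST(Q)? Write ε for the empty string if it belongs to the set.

{ε, e, x}

FIRST(R): from R->x S e R we get {x}; from R->e we get {e}; from R->ε we get {ε}. So FIRST(R) = {ε, e, x}.
FIRST(R'): from R'->ε we get {ε}; from R'->x we get {x}. So FIRST(R') = {ε, x}.
FIRST(S): from S->R S e we get {e, x}; from S->e e R Q we get {e}. So FIRST(S) = {e, x}.
FIRST(Q): from Q->R' R we get {ε, e, x}; from Q->x we get {x}; from Q->e R we get {e}. So FIRST(Q) = {ε, e, x}.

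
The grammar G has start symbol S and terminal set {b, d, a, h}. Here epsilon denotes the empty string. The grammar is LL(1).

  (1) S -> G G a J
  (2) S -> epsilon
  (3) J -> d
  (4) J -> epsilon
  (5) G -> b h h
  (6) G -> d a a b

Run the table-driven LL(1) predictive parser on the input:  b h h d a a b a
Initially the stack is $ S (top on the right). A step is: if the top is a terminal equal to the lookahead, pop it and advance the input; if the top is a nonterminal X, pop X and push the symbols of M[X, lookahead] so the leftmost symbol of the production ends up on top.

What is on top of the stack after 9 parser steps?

b

step 1: stack=$ S  input=b h h d a a b a $  — expand S -> G G a J
step 2: stack=$ J a G G  input=b h h d a a b a $  — expand G -> b h h
step 3: stack=$ J a G h h b  input=b h h d a a b a $  — match b
step 4: stack=$ J a G h h  input=h h d a a b a $  — match h
step 5: stack=$ J a G h  input=h d a a b a $  — match h
step 6: stack=$ J a G  input=d a a b a $  — expand G -> d a a b
step 7: stack=$ J a b a a d  input=d a a b a $  — match d
step 8: stack=$ J a b a a  input=a a b a $  — match a
step 9: stack=$ J a b a  input=a b a $  — match a
Stack after step 9: $ J a b (top = b).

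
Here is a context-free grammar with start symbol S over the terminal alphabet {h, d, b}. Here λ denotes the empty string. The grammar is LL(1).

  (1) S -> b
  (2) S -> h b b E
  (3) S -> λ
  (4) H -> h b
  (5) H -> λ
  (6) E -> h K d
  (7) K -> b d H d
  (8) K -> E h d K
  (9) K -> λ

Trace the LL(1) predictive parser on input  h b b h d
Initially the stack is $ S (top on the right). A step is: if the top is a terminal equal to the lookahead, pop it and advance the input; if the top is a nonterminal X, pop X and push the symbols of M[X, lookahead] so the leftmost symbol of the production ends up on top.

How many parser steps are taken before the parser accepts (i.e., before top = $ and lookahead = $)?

8

     Stack      Input        Action
  1  $ S        h b b h d $  expand S -> h b b E
  2  $ E b b h  h b b h d $  match h
  3  $ E b b    b b h d $    match b
  4  $ E b      b h d $      match b
  5  $ E        h d $        expand E -> h K d
  6  $ d K h    h d $        match h
  7  $ d K      d $          expand K -> λ
  8  $ d        d $          match d
Accept reached after 8 steps.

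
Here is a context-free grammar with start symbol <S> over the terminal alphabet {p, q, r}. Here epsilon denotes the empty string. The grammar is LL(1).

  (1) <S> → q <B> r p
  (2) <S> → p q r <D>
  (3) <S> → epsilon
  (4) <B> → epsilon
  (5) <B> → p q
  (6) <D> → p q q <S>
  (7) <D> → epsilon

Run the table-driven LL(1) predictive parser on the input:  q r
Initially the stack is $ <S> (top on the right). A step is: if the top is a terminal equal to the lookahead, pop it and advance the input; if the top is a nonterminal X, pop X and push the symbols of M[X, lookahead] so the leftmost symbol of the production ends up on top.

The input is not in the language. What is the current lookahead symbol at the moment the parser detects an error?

     Stack        Input  Action
  1  $ <S>        q r $  expand <S> → q <B> r p
  2  $ p r <B> q  q r $  match q
  3  $ p r <B>    r $    expand <B> → epsilon
  4  $ p r        r $    match r
  5  $ p          $      error: top is terminal p but lookahead is $

$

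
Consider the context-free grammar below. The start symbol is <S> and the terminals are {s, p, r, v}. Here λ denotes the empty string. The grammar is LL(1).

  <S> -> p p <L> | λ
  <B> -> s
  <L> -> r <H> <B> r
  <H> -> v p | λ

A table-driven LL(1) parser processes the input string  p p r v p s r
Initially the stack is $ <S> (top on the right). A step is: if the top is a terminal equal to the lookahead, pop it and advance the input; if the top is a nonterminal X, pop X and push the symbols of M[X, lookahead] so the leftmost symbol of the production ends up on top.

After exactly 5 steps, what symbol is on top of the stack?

     Stack          Input            Action
  1  $ <S>          p p r v p s r $  expand <S> -> p p <L>
  2  $ <L> p p      p p r v p s r $  match p
  3  $ <L> p        p r v p s r $    match p
  4  $ <L>          r v p s r $      expand <L> -> r <H> <B> r
  5  $ r <B> <H> r  r v p s r $      match r
Stack after step 5: $ r <B> <H> (top = <H>).

<H>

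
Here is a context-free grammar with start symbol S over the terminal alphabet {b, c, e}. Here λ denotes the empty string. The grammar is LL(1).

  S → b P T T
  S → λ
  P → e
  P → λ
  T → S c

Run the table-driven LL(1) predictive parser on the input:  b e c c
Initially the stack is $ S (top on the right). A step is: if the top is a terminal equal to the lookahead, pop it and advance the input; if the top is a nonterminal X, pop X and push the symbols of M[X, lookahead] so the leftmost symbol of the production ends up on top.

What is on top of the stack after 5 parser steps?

     Stack      Input      Action
  1  $ S        b e c c $  expand S → b P T T
  2  $ T T P b  b e c c $  match b
  3  $ T T P    e c c $    expand P → e
  4  $ T T e    e c c $    match e
  5  $ T T      c c $      expand T → S c
Stack after step 5: $ T c S (top = S).

S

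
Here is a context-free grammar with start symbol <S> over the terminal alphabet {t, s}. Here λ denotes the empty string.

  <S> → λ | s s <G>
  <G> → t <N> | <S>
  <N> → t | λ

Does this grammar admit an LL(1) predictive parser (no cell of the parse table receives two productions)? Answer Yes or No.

FIRST(<S>) = {λ, s}
FIRST(<G>) = {λ, s, t}
FIRST(<N>) = {λ, t}
FOLLOW(<S>) = {$}
FOLLOW(<G>) = {$}
FOLLOW(<N>) = {$}
Each cell of M receives at most one production.

Yes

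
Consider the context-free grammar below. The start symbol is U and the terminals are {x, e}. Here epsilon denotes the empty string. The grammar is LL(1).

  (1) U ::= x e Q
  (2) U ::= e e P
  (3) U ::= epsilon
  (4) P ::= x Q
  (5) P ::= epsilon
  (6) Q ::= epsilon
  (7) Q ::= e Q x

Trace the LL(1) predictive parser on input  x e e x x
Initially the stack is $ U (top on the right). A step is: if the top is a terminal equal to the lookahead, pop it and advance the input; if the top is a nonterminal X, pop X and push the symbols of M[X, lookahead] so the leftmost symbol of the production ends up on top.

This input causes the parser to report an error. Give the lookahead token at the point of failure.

step 1: stack=$ U  input=x e e x x $  — expand U ::= x e Q
step 2: stack=$ Q e x  input=x e e x x $  — match x
step 3: stack=$ Q e  input=e e x x $  — match e
step 4: stack=$ Q  input=e x x $  — expand Q ::= e Q x
step 5: stack=$ x Q e  input=e x x $  — match e
step 6: stack=$ x Q  input=x x $  — expand Q ::= epsilon
step 7: stack=$ x  input=x x $  — match x
step 8: stack=$  input=x $  — error: stack empty but input remains

x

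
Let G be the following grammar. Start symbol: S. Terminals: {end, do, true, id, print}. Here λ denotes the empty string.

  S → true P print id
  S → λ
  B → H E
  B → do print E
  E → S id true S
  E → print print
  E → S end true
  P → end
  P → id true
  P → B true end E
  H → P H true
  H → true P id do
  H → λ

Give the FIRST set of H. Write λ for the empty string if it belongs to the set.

FIRST(S): from S→true P print id we get {true}; from S→λ we get {λ}. So FIRST(S) = {λ, true}.
FIRST(E): from E→S id true S we get {id, true}; from E→print print we get {print}; from E→S end true we get {end, true}. So FIRST(E) = {end, id, print, true}.
FIRST(B): from B→H E we get {do, end, id, print, true}; from B→do print E we get {do}. So FIRST(B) = {do, end, id, print, true}.
FIRST(P): from P→end we get {end}; from P→id true we get {id}; from P→B true end E we get {do, end, id, print, true}. So FIRST(P) = {do, end, id, print, true}.
FIRST(H): from H→P H true we get {do, end, id, print, true}; from H→true P id do we get {true}; from H→λ we get {λ}. So FIRST(H) = {λ, do, end, id, print, true}.

{λ, do, end, id, print, true}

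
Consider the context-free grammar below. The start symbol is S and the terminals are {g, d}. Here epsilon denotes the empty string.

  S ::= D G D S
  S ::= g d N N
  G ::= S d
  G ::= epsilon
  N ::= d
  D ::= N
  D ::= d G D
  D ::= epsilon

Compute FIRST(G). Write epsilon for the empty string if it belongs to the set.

FIRST(N) = {d}
FIRST(D) = {epsilon, d}  (via N)
FIRST(S) = {d, g}  (via D G D S)
FIRST(G) = {epsilon, d, g}  (via S d)

{epsilon, d, g}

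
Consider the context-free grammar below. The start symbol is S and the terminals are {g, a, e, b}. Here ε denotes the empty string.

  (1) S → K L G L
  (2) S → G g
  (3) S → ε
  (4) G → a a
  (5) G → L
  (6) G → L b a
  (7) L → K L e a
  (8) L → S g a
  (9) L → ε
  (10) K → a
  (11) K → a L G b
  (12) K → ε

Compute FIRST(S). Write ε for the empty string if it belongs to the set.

{ε, a, b, e, g}

FIRST(K) = {ε, a}
FIRST(S) = {ε, a, b, e, g}  (via K L G L, G g)
FIRST(L) = {ε, a, b, e, g}  (via K L e a, S g a)
FIRST(G) = {ε, a, b, e, g}  (via L, L b a)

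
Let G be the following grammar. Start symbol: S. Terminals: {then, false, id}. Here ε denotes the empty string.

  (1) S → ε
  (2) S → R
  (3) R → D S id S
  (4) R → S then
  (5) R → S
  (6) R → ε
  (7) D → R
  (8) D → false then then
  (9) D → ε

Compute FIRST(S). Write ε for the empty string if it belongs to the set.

FIRST(S) = {ε, false, id, then}  (via R)
FIRST(R) = {ε, false, id, then}  (via D S id S, S then, S)
FIRST(D) = {ε, false, id, then}  (via R)

{ε, false, id, then}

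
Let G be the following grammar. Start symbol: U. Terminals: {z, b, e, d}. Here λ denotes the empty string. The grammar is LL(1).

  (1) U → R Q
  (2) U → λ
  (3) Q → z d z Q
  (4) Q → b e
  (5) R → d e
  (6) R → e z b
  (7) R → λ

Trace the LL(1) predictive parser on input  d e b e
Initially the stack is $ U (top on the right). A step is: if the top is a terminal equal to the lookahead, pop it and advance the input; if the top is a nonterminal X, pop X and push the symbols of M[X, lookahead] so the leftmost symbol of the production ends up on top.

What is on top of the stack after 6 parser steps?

step 1: stack=$ U  input=d e b e $  — expand U → R Q
step 2: stack=$ Q R  input=d e b e $  — expand R → d e
step 3: stack=$ Q e d  input=d e b e $  — match d
step 4: stack=$ Q e  input=e b e $  — match e
step 5: stack=$ Q  input=b e $  — expand Q → b e
step 6: stack=$ e b  input=b e $  — match b
Stack after step 6: $ e (top = e).

e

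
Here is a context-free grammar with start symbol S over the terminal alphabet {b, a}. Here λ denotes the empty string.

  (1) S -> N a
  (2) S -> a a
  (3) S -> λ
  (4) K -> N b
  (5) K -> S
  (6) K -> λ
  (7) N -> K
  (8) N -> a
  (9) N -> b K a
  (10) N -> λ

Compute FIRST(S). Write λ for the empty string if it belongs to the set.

FIRST(S): from S->N a we get {a, b}; from S->a a we get {a}; from S->λ we get {λ}. So FIRST(S) = {λ, a, b}.
FIRST(K): from K->N b we get {a, b}; from K->S we get {λ, a, b}; from K->λ we get {λ}. So FIRST(K) = {λ, a, b}.
FIRST(N): from N->K we get {λ, a, b}; from N->a we get {a}; from N->b K a we get {b}; from N->λ we get {λ}. So FIRST(N) = {λ, a, b}.

{λ, a, b}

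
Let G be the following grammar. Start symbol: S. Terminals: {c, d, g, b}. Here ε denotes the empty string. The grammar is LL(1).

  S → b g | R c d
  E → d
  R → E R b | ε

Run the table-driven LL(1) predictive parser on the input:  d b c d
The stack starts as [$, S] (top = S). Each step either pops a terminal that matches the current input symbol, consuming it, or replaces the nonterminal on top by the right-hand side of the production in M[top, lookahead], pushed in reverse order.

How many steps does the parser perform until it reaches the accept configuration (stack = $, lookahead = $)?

     Stack        Input      Action
  1  $ S          d b c d $  expand S → R c d
  2  $ d c R      d b c d $  expand R → E R b
  3  $ d c b R E  d b c d $  expand E → d
  4  $ d c b R d  d b c d $  match d
  5  $ d c b R    b c d $    expand R → ε
  6  $ d c b      b c d $    match b
  7  $ d c        c d $      match c
  8  $ d          d $        match d
Accept reached after 8 steps.

8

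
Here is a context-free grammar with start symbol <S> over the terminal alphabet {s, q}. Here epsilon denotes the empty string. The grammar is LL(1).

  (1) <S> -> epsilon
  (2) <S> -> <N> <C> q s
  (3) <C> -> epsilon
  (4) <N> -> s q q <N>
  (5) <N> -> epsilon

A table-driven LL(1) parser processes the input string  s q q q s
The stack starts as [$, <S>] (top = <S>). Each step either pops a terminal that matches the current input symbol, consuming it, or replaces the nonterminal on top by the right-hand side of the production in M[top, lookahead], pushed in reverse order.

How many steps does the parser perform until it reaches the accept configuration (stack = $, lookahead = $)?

9

step 1: stack=$ <S>  input=s q q q s $  — expand <S> -> <N> <C> q s
step 2: stack=$ s q <C> <N>  input=s q q q s $  — expand <N> -> s q q <N>
step 3: stack=$ s q <C> <N> q q s  input=s q q q s $  — match s
step 4: stack=$ s q <C> <N> q q  input=q q q s $  — match q
step 5: stack=$ s q <C> <N> q  input=q q s $  — match q
step 6: stack=$ s q <C> <N>  input=q s $  — expand <N> -> epsilon
step 7: stack=$ s q <C>  input=q s $  — expand <C> -> epsilon
step 8: stack=$ s q  input=q s $  — match q
step 9: stack=$ s  input=s $  — match s
Accept reached after 9 steps.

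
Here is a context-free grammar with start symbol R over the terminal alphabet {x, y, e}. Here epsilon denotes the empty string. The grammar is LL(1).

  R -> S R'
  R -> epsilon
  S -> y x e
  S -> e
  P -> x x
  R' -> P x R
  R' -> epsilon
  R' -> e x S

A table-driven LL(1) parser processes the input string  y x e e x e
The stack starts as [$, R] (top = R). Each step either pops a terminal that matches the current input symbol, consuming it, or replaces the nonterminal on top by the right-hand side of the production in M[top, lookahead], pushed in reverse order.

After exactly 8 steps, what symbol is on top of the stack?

     Stack       Input          Action
  1  $ R         y x e e x e $  expand R -> S R'
  2  $ R' S      y x e e x e $  expand S -> y x e
  3  $ R' e x y  y x e e x e $  match y
  4  $ R' e x    x e e x e $    match x
  5  $ R' e      e e x e $      match e
  6  $ R'        e x e $        expand R' -> e x S
  7  $ S x e     e x e $        match e
  8  $ S x       x e $          match x
Stack after step 8: $ S (top = S).

S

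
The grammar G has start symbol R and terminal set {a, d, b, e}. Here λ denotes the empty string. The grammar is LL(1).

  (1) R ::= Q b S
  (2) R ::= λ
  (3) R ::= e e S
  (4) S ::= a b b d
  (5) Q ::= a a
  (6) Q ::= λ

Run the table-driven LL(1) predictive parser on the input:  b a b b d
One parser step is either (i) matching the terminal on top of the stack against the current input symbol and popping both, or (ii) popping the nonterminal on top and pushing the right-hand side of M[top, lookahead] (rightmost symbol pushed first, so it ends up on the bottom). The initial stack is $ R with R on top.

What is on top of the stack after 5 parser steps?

     Stack      Input        Action
  1  $ R        b a b b d $  expand R ::= Q b S
  2  $ S b Q    b a b b d $  expand Q ::= λ
  3  $ S b      b a b b d $  match b
  4  $ S        a b b d $    expand S ::= a b b d
  5  $ d b b a  a b b d $    match a
Stack after step 5: $ d b b (top = b).

b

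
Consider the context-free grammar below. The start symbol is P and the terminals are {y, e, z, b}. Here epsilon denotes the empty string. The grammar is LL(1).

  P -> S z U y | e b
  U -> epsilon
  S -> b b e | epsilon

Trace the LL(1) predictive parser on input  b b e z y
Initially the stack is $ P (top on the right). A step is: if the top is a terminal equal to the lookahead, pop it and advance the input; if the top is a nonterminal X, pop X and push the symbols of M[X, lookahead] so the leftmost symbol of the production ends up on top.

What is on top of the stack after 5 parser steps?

z

step 1: stack=$ P  input=b b e z y $  — expand P -> S z U y
step 2: stack=$ y U z S  input=b b e z y $  — expand S -> b b e
step 3: stack=$ y U z e b b  input=b b e z y $  — match b
step 4: stack=$ y U z e b  input=b e z y $  — match b
step 5: stack=$ y U z e  input=e z y $  — match e
Stack after step 5: $ y U z (top = z).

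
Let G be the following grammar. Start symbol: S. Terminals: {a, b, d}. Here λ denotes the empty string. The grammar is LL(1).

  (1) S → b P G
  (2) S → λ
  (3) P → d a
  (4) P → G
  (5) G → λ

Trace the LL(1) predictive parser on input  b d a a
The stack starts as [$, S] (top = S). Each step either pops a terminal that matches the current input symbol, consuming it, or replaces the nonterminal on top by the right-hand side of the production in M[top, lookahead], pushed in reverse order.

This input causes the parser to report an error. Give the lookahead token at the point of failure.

a

step 1: stack=$ S  input=b d a a $  — expand S → b P G
step 2: stack=$ G P b  input=b d a a $  — match b
step 3: stack=$ G P  input=d a a $  — expand P → d a
step 4: stack=$ G a d  input=d a a $  — match d
step 5: stack=$ G a  input=a a $  — match a
step 6: stack=$ G  input=a $  — error: M[G, a] is empty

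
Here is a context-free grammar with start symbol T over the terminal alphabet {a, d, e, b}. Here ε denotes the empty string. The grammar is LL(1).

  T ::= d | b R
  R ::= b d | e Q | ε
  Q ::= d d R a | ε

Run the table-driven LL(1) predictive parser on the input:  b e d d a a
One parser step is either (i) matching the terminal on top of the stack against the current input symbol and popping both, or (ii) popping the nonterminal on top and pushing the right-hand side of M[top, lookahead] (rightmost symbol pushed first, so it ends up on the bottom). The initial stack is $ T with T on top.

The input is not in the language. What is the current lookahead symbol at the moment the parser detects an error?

      Stack      Input          Action
   1  $ T        b e d d a a $  expand T ::= b R
   2  $ R b      b e d d a a $  match b
   3  $ R        e d d a a $    expand R ::= e Q
   4  $ Q e      e d d a a $    match e
   5  $ Q        d d a a $      expand Q ::= d d R a
   6  $ a R d d  d d a a $      match d
   7  $ a R d    d a a $        match d
   8  $ a R      a a $          expand R ::= ε
   9  $ a        a a $          match a
  10  $          a $            error: stack empty but input remains

a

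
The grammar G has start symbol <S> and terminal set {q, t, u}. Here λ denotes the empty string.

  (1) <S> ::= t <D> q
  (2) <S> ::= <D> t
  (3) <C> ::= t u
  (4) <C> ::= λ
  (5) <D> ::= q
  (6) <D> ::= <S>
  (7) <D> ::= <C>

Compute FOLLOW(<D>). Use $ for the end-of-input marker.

FIRST(<C>): from <C>::=t u we get {t}; from <C>::=λ we get {λ}. So FIRST(<C>) = {λ, t}.
FIRST(<S>): from <S>::=t <D> q we get {t}; from <S>::=<D> t we get {q, t}. So FIRST(<S>) = {q, t}.
FIRST(<D>): from <D>::=q we get {q}; from <D>::=<S> we get {q, t}; from <D>::=<C> we get {λ, t}. So FIRST(<D>) = {λ, q, t}.
FOLLOW(<S>) includes $ since <S> is the start symbol.
FOLLOW(<D>): in <S>::=t <D> q, <D> is followed by q with FIRST {q}; in <S>::=<D> t, <D> is followed by t with FIRST {t}. Thus FOLLOW(<D>) = {q, t}.
FOLLOW(<S>): in <D>::=<S>, the suffix after <S> is empty, so FOLLOW(<S>) ⊇ FOLLOW(<D>) = {q, t}. Thus FOLLOW(<S>) = {$, q, t}.
FOLLOW(<C>): in <D>::=<C>, the suffix after <C> is empty, so FOLLOW(<C>) ⊇ FOLLOW(<D>) = {q, t}. Thus FOLLOW(<C>) = {q, t}.

{q, t}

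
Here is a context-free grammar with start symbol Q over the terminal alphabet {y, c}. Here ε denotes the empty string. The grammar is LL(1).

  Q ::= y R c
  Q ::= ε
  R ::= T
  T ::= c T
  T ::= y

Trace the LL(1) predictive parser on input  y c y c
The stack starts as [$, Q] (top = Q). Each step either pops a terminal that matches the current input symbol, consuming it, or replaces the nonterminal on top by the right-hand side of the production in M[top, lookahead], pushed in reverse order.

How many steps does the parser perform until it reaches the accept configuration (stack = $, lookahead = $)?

     Stack    Input      Action
  1  $ Q      y c y c $  expand Q ::= y R c
  2  $ c R y  y c y c $  match y
  3  $ c R    c y c $    expand R ::= T
  4  $ c T    c y c $    expand T ::= c T
  5  $ c T c  c y c $    match c
  6  $ c T    y c $      expand T ::= y
  7  $ c y    y c $      match y
  8  $ c      c $        match c
Accept reached after 8 steps.

8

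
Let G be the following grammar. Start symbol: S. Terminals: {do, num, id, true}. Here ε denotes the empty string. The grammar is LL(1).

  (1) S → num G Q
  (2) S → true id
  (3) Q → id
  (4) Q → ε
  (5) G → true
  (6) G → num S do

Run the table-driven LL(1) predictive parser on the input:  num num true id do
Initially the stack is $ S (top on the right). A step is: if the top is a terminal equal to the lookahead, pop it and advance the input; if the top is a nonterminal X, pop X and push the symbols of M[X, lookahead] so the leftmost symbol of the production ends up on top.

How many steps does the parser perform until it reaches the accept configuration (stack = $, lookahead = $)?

     Stack           Input                 Action
  1  $ S             num num true id do $  expand S → num G Q
  2  $ Q G num       num num true id do $  match num
  3  $ Q G           num true id do $      expand G → num S do
  4  $ Q do S num    num true id do $      match num
  5  $ Q do S        true id do $          expand S → true id
  6  $ Q do id true  true id do $          match true
  7  $ Q do id       id do $               match id
  8  $ Q do          do $                  match do
  9  $ Q             $                     expand Q → ε
Accept reached after 9 steps.

9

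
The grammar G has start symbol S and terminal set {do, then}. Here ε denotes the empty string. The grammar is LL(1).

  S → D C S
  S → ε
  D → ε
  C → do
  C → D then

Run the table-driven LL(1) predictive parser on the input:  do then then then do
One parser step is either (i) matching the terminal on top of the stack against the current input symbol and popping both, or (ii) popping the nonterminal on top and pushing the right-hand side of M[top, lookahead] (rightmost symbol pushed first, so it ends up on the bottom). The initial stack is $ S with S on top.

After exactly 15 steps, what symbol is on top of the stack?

      Stack       Input                   Action
   1  $ S         do then then then do $  expand S → D C S
   2  $ S C D     do then then then do $  expand D → ε
   3  $ S C       do then then then do $  expand C → do
   4  $ S do      do then then then do $  match do
   5  $ S         then then then do $     expand S → D C S
   6  $ S C D     then then then do $     expand D → ε
   7  $ S C       then then then do $     expand C → D then
   8  $ S then D  then then then do $     expand D → ε
   9  $ S then    then then then do $     match then
  10  $ S         then then do $          expand S → D C S
  11  $ S C D     then then do $          expand D → ε
  12  $ S C       then then do $          expand C → D then
  13  $ S then D  then then do $          expand D → ε
  14  $ S then    then then do $          match then
  15  $ S         then do $               expand S → D C S
Stack after step 15: $ S C D (top = D).

D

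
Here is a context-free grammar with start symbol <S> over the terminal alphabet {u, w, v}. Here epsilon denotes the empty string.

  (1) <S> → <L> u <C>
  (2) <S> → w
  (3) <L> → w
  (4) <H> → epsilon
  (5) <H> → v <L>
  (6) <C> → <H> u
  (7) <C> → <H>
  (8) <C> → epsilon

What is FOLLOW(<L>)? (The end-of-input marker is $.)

{$, u}

FIRST(<L>) = {w}
FIRST(<H>) = {epsilon, v}
FIRST(<S>) = {w}  (via <L> u <C>)
FIRST(<C>) = {epsilon, u, v}  (via <H> u, <H>)
FOLLOW(<S>) includes $ since <S> is the start symbol.
FOLLOW(<S>): <S> appears on no right-hand side. Thus FOLLOW(<S>) = {$}.
FOLLOW(<C>): in <S>→<L> u <C>, the suffix after <C> is empty, so FOLLOW(<C>) ⊇ FOLLOW(<S>) = {$}. Thus FOLLOW(<C>) = {$}.
FOLLOW(<H>): in <C>→<H> u, <H> is followed by u with FIRST {u}; in <C>→<H>, the suffix after <H> is empty, so FOLLOW(<H>) ⊇ FOLLOW(<C>) = {$}. Thus FOLLOW(<H>) = {$, u}.
FOLLOW(<L>): in <S>→<L> u <C>, <L> is followed by u <C> with FIRST {u}; in <H>→v <L>, the suffix after <L> is empty, so FOLLOW(<L>) ⊇ FOLLOW(<H>) = {$, u}. Thus FOLLOW(<L>) = {$, u}.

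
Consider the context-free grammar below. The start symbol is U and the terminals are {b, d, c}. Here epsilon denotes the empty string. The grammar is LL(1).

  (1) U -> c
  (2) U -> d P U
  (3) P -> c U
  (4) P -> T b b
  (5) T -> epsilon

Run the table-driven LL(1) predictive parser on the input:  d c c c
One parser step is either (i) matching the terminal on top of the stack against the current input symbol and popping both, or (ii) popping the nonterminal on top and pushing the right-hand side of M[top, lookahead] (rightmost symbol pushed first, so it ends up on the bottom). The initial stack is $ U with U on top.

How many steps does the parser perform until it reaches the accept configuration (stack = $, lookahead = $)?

8

step 1: stack=$ U  input=d c c c $  — expand U -> d P U
step 2: stack=$ U P d  input=d c c c $  — match d
step 3: stack=$ U P  input=c c c $  — expand P -> c U
step 4: stack=$ U U c  input=c c c $  — match c
step 5: stack=$ U U  input=c c $  — expand U -> c
step 6: stack=$ U c  input=c c $  — match c
step 7: stack=$ U  input=c $  — expand U -> c
step 8: stack=$ c  input=c $  — match c
Accept reached after 8 steps.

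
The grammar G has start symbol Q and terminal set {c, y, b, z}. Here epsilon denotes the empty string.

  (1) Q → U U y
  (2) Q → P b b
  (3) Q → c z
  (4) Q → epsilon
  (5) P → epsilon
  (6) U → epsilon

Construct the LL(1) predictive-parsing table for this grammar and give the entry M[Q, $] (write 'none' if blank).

Q → epsilon

FIRST(P) = {epsilon}
FIRST(U) = {epsilon}
FIRST(Q) = {epsilon, b, c, y}  (via U U y, P b b)
FOLLOW(Q) includes $ since Q is the start symbol.
FOLLOW(Q): Q appears on no right-hand side. Thus FOLLOW(Q) = {$}.
For Q → U U y: FIRST(U U y) = {y}, so it goes in M[Q, t] for t ∈ {y}.
For Q → P b b: FIRST(P b b) = {b}, so it goes in M[Q, t] for t ∈ {b}.
For Q → c z: FIRST(c z) = {c}, so it goes in M[Q, t] for t ∈ {c}.
For Q → epsilon: FIRST(epsilon) = {epsilon}, so it goes in M[Q, t] for t ∈ {}; since epsilon ∈ FIRST, also for every t ∈ FOLLOW(Q) = {$}.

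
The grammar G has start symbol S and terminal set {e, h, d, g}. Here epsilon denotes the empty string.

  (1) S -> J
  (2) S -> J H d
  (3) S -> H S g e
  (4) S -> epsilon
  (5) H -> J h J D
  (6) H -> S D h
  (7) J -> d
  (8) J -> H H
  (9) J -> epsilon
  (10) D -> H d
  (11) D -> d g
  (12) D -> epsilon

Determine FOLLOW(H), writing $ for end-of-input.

FIRST(S): from S->J we get {epsilon, d, h}; from S->J H d we get {d, h}; from S->H S g e we get {d, h}; from S->epsilon we get {epsilon}. So FIRST(S) = {epsilon, d, h}.
FIRST(H): from H->J h J D we get {d, h}; from H->S D h we get {d, h}. So FIRST(H) = {d, h}.
FIRST(J): from J->d we get {d}; from J->H H we get {d, h}; from J->epsilon we get {epsilon}. So FIRST(J) = {epsilon, d, h}.
FIRST(D): from D->H d we get {d, h}; from D->d g we get {d}; from D->epsilon we get {epsilon}. So FIRST(D) = {epsilon, d, h}.
FOLLOW(S) includes $ since S is the start symbol.
FOLLOW(S): in S->H S g e, S is followed by g e with FIRST {g}; in H->S D h, S is followed by D h with FIRST {d, h}. Thus FOLLOW(S) = {$, d, g, h}.
FOLLOW(H): in S->J H d, H is followed by d with FIRST {d}; in S->H S g e, H is followed by S g e with FIRST {d, g, h}; in J->H H (occurrence 1), H is followed by H with FIRST {d, h}; in J->H H (occurrence 2), the suffix after H is empty, so FOLLOW(H) ⊇ FOLLOW(J) = {$, d, g, h}; in D->H d, H is followed by d with FIRST {d}. Thus FOLLOW(H) = {$, d, g, h}.
FOLLOW(J): in S->J, the suffix after J is empty, so FOLLOW(J) ⊇ FOLLOW(S) = {$, d, g, h}; in S->J H d, J is followed by H d with FIRST {d, h}; in H->J h J D (occurrence 1), J is followed by h J D with FIRST {h}; in H->J h J D (occurrence 2), J is followed by D with FIRST {epsilon, d, h}; in H->J h J D (occurrence 2), the suffix after J is nullable, so FOLLOW(J) ⊇ FOLLOW(H) = {$, d, g, h}. Thus FOLLOW(J) = {$, d, g, h}.
FOLLOW(D): in H->J h J D, the suffix after D is empty, so FOLLOW(D) ⊇ FOLLOW(H) = {$, d, g, h}; in H->S D h, D is followed by h with FIRST {h}. Thus FOLLOW(D) = {$, d, g, h}.

{$, d, g, h}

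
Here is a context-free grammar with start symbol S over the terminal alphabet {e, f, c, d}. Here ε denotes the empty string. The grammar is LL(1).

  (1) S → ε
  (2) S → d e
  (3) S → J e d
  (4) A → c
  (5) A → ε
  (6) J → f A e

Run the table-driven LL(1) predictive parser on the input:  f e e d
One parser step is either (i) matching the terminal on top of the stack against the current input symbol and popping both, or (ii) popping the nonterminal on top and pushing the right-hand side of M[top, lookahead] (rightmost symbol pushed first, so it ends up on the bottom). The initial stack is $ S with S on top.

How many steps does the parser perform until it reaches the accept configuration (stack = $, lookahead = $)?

7

     Stack        Input      Action
  1  $ S          f e e d $  expand S → J e d
  2  $ d e J      f e e d $  expand J → f A e
  3  $ d e e A f  f e e d $  match f
  4  $ d e e A    e e d $    expand A → ε
  5  $ d e e      e e d $    match e
  6  $ d e        e d $      match e
  7  $ d          d $        match d
Accept reached after 7 steps.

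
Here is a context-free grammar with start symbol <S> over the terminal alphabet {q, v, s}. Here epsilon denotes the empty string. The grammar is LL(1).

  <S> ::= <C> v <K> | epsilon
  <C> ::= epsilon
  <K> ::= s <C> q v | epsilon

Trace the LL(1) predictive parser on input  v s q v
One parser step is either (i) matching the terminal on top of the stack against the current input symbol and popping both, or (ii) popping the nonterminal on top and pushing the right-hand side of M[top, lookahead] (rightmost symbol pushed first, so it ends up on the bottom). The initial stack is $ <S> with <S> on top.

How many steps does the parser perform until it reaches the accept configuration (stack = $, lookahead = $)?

     Stack        Input      Action
  1  $ <S>        v s q v $  expand <S> ::= <C> v <K>
  2  $ <K> v <C>  v s q v $  expand <C> ::= epsilon
  3  $ <K> v      v s q v $  match v
  4  $ <K>        s q v $    expand <K> ::= s <C> q v
  5  $ v q <C> s  s q v $    match s
  6  $ v q <C>    q v $      expand <C> ::= epsilon
  7  $ v q        q v $      match q
  8  $ v          v $        match v
Accept reached after 8 steps.

8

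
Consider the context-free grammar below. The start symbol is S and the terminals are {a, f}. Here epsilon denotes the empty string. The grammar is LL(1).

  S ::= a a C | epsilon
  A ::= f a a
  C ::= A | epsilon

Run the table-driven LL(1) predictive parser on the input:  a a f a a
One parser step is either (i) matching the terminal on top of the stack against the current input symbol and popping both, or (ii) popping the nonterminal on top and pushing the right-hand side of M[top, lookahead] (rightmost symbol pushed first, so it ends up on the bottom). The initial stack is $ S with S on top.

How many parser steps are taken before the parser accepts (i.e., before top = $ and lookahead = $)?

8

step 1: stack=$ S  input=a a f a a $  — expand S ::= a a C
step 2: stack=$ C a a  input=a a f a a $  — match a
step 3: stack=$ C a  input=a f a a $  — match a
step 4: stack=$ C  input=f a a $  — expand C ::= A
step 5: stack=$ A  input=f a a $  — expand A ::= f a a
step 6: stack=$ a a f  input=f a a $  — match f
step 7: stack=$ a a  input=a a $  — match a
step 8: stack=$ a  input=a $  — match a
Accept reached after 8 steps.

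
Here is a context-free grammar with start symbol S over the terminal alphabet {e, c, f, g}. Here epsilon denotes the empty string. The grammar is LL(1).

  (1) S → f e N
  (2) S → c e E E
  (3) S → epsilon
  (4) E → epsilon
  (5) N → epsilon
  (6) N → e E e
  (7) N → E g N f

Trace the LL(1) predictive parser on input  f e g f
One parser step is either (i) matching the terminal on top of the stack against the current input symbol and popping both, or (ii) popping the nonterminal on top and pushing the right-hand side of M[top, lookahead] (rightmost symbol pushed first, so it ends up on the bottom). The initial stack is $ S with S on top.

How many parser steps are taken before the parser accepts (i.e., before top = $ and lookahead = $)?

8

     Stack      Input      Action
  1  $ S        f e g f $  expand S → f e N
  2  $ N e f    f e g f $  match f
  3  $ N e      e g f $    match e
  4  $ N        g f $      expand N → E g N f
  5  $ f N g E  g f $      expand E → epsilon
  6  $ f N g    g f $      match g
  7  $ f N      f $        expand N → epsilon
  8  $ f        f $        match f
Accept reached after 8 steps.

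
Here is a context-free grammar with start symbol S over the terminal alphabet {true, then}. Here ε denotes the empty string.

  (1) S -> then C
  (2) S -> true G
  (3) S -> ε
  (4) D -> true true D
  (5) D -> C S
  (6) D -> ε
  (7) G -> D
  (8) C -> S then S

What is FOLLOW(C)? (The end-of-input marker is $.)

FIRST(S) = {ε, then, true}
FIRST(C) = {then, true}  (via S then S)
FIRST(D) = {ε, then, true}  (via C S)
FIRST(G) = {ε, then, true}  (via D)
FOLLOW(S) includes $ since S is the start symbol.
FOLLOW(S): in D->C S, the suffix after S is empty, so FOLLOW(S) ⊇ FOLLOW(D) = {$, then, true}; in C->S then S (occurrence 1), S is followed by then S with FIRST {then}; in C->S then S (occurrence 2), the suffix after S is empty, so FOLLOW(S) ⊇ FOLLOW(C) = {$, then, true}. Thus FOLLOW(S) = {$, then, true}.
FOLLOW(G): in S->true G, the suffix after G is empty, so FOLLOW(G) ⊇ FOLLOW(S) = {$, then, true}. Thus FOLLOW(G) = {$, then, true}.
FOLLOW(D): in D->true true D, the suffix after D is empty (adds nothing new); in G->D, the suffix after D is empty, so FOLLOW(D) ⊇ FOLLOW(G) = {$, then, true}. Thus FOLLOW(D) = {$, then, true}.
FOLLOW(C): in S->then C, the suffix after C is empty, so FOLLOW(C) ⊇ FOLLOW(S) = {$, then, true}; in D->C S, C is followed by S with FIRST {ε, then, true}; in D->C S, the suffix after C is nullable, so FOLLOW(C) ⊇ FOLLOW(D) = {$, then, true}. Thus FOLLOW(C) = {$, then, true}.

{$, then, true}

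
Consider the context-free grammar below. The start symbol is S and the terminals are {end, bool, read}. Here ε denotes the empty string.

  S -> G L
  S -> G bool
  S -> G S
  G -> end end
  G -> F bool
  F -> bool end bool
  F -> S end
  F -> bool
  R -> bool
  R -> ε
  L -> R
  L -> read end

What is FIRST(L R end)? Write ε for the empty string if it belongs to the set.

{bool, end, read}

FIRST(R) = {ε, bool}
FIRST(L) = {ε, bool, read}  (via R)
FIRST(S) = {bool, end}  (via G L, G bool, G S)
FIRST(F) = {bool, end}  (via S end)
FIRST(G) = {bool, end}  (via F bool)
FIRST(L R end): take FIRST of each symbol in turn, carrying on past any symbol whose FIRST contains ε; result {bool, end, read}.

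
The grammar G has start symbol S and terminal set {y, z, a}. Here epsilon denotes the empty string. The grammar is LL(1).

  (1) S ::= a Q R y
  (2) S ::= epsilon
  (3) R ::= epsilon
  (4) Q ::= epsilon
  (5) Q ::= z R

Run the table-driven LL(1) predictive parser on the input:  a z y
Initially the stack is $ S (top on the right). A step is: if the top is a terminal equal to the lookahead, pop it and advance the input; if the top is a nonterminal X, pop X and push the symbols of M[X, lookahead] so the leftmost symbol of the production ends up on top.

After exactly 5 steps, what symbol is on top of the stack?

R

     Stack      Input    Action
  1  $ S        a z y $  expand S ::= a Q R y
  2  $ y R Q a  a z y $  match a
  3  $ y R Q    z y $    expand Q ::= z R
  4  $ y R R z  z y $    match z
  5  $ y R R    y $      expand R ::= epsilon
Stack after step 5: $ y R (top = R).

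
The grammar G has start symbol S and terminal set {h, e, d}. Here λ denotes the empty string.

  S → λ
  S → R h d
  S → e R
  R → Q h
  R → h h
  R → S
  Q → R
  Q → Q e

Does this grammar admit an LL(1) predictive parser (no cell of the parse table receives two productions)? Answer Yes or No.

No

FIRST(S) = {λ, e, h}
FIRST(R) = {λ, e, h}
FIRST(Q) = {λ, e, h}
FOLLOW(S) = {$, e, h}
FOLLOW(R) = {$, e, h}
FOLLOW(Q) = {e, h}
Cell M[Q, e] receives both Q → R and Q → Q e — the grammar is not LL(1).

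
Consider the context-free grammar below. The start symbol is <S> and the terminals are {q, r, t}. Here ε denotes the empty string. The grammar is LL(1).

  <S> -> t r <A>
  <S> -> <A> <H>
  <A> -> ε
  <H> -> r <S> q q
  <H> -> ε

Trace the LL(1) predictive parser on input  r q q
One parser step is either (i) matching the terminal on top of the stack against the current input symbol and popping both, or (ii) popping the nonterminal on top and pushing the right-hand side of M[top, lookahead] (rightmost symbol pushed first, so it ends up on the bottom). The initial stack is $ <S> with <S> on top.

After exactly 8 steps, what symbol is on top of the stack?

q

     Stack          Input    Action
  1  $ <S>          r q q $  expand <S> -> <A> <H>
  2  $ <H> <A>      r q q $  expand <A> -> ε
  3  $ <H>          r q q $  expand <H> -> r <S> q q
  4  $ q q <S> r    r q q $  match r
  5  $ q q <S>      q q $    expand <S> -> <A> <H>
  6  $ q q <H> <A>  q q $    expand <A> -> ε
  7  $ q q <H>      q q $    expand <H> -> ε
  8  $ q q          q q $    match q
Stack after step 8: $ q (top = q).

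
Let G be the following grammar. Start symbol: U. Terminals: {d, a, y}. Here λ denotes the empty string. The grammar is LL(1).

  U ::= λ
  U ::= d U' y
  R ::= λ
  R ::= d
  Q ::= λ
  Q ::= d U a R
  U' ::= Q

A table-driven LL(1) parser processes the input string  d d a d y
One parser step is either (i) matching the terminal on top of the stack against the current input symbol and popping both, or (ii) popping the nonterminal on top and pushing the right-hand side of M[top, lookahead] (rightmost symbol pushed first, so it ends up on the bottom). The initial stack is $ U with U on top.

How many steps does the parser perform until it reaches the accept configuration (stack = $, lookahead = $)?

10

      Stack        Input        Action
   1  $ U          d d a d y $  expand U ::= d U' y
   2  $ y U' d     d d a d y $  match d
   3  $ y U'       d a d y $    expand U' ::= Q
   4  $ y Q        d a d y $    expand Q ::= d U a R
   5  $ y R a U d  d a d y $    match d
   6  $ y R a U    a d y $      expand U ::= λ
   7  $ y R a      a d y $      match a
   8  $ y R        d y $        expand R ::= d
   9  $ y d        d y $        match d
  10  $ y          y $          match y
Accept reached after 10 steps.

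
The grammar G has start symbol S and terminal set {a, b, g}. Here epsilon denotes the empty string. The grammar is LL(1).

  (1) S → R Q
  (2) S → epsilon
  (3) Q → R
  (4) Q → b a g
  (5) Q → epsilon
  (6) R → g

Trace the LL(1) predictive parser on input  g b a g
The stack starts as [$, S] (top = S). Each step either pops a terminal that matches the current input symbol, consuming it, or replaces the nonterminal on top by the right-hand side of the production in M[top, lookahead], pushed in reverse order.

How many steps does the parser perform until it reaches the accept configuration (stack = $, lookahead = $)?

step 1: stack=$ S  input=g b a g $  — expand S → R Q
step 2: stack=$ Q R  input=g b a g $  — expand R → g
step 3: stack=$ Q g  input=g b a g $  — match g
step 4: stack=$ Q  input=b a g $  — expand Q → b a g
step 5: stack=$ g a b  input=b a g $  — match b
step 6: stack=$ g a  input=a g $  — match a
step 7: stack=$ g  input=g $  — match g
Accept reached after 7 steps.

7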